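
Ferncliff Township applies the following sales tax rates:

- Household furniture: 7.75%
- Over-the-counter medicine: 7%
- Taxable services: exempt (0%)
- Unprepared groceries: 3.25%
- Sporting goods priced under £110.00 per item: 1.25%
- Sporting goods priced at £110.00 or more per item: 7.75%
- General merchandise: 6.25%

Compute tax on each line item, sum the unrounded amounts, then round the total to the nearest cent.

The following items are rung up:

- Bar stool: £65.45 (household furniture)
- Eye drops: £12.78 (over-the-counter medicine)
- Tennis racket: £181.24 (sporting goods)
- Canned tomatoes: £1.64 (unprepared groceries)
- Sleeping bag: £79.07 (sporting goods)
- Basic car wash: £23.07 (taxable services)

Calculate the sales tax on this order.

Bar stool £65.45: household furniture → 7.75% → £5.072375
Eye drops £12.78: over-the-counter medicine → 7% → £0.8946
Tennis racket £181.24: sporting goods, £110.00 or more → 7.75% → £14.0461
Canned tomatoes £1.64: unprepared groceries → 3.25% → £0.0533
Sleeping bag £79.07: sporting goods, under £110.00 → 1.25% → £0.988375
Basic car wash £23.07: taxable services → 0% → £0.00
Unrounded tax sum = £21.05475 → £21.05

£21.05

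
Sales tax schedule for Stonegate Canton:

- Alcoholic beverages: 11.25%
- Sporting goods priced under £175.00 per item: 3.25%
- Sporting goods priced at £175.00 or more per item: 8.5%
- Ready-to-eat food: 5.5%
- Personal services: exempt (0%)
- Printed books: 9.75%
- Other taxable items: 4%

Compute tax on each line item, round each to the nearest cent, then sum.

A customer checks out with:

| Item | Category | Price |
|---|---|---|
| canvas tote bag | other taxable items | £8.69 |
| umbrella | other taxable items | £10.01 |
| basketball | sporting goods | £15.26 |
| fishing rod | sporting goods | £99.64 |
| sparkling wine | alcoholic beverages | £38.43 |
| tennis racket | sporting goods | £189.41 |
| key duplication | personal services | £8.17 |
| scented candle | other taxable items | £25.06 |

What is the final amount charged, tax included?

£420.58

Canvas tote bag £8.69: other taxable items → 4% → £0.35
Umbrella £10.01: other taxable items → 4% → £0.40
Basketball £15.26: sporting goods, under £175.00 → 3.25% → £0.50
Fishing rod £99.64: sporting goods, under £175.00 → 3.25% → £3.24
Sparkling wine £38.43: alcoholic beverages → 11.25% → £4.32
Tennis racket £189.41: sporting goods, £175.00 or more → 8.5% → £16.10
Key duplication £8.17: personal services → 0% → £0.00
Scented candle £25.06: other taxable items → 4% → £1.00
Subtotal = £394.67; tax = £25.91; total due = £420.58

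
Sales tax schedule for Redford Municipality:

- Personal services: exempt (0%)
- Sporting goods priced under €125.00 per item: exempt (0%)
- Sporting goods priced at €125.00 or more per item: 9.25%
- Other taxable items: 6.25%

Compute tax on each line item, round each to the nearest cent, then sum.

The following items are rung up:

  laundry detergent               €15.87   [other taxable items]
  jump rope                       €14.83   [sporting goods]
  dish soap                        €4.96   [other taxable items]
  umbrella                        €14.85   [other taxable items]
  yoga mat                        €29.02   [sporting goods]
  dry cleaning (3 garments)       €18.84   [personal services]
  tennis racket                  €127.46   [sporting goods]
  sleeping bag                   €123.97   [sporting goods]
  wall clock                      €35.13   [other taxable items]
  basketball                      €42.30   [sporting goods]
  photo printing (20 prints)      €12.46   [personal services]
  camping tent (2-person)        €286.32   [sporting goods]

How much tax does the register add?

€42.70

Laundry detergent €15.87: other taxable items → 6.25% → €0.99
Jump rope €14.83: sporting goods, under €125.00 → 0% → €0.00
Dish soap €4.96: other taxable items → 6.25% → €0.31
Umbrella €14.85: other taxable items → 6.25% → €0.93
Yoga mat €29.02: sporting goods, under €125.00 → 0% → €0.00
Dry cleaning (3 garments) €18.84: personal services → 0% → €0.00
Tennis racket €127.46: sporting goods, €125.00 or more → 9.25% → €11.79
Sleeping bag €123.97: sporting goods, under €125.00 → 0% → €0.00
Wall clock €35.13: other taxable items → 6.25% → €2.20
Basketball €42.30: sporting goods, under €125.00 → 0% → €0.00
Photo printing (20 prints) €12.46: personal services → 0% → €0.00
Camping tent (2-person) €286.32: sporting goods, €125.00 or more → 9.25% → €26.48
Total tax = €0.99 + €0.31 + €0.93 + €11.79 + €2.20 + €26.48 = €42.70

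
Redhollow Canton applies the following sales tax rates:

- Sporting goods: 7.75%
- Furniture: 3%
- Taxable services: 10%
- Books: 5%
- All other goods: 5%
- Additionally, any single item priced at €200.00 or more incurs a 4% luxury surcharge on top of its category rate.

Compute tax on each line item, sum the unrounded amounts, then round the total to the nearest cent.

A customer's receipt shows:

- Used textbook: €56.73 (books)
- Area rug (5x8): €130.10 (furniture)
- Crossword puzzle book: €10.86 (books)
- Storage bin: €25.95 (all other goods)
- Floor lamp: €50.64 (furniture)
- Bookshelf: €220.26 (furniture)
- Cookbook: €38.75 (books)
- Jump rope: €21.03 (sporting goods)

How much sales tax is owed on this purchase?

Used textbook €56.73: books → 5% → €2.8365
Area rug (5x8) €130.10: furniture → 3% → €3.903
Crossword puzzle book €10.86: books → 5% → €0.543
Storage bin €25.95: all other goods → 5% → €1.2975
Floor lamp €50.64: furniture → 3% → €1.5192
Bookshelf €220.26: furniture → 3% + 4% surcharge = 7% → €15.4182
Cookbook €38.75: books → 5% → €1.9375
Jump rope €21.03: sporting goods → 7.75% → €1.629825
Unrounded tax sum = €29.084725 → €29.08

€29.08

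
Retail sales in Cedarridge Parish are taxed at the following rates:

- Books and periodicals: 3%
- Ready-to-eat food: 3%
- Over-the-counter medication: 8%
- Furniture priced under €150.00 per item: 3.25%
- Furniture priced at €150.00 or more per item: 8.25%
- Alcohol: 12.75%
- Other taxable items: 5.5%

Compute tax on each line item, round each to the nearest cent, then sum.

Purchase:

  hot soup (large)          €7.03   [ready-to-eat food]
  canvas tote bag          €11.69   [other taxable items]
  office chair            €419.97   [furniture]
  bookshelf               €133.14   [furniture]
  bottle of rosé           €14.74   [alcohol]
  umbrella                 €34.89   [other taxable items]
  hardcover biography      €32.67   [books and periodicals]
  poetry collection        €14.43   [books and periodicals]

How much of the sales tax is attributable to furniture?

€38.98

Office chair €419.97: furniture, €150.00 or more → 8.25% → €34.65
Bookshelf €133.14: furniture, under €150.00 → 3.25% → €4.33
Tax on furniture = €34.65 + €4.33 = €38.98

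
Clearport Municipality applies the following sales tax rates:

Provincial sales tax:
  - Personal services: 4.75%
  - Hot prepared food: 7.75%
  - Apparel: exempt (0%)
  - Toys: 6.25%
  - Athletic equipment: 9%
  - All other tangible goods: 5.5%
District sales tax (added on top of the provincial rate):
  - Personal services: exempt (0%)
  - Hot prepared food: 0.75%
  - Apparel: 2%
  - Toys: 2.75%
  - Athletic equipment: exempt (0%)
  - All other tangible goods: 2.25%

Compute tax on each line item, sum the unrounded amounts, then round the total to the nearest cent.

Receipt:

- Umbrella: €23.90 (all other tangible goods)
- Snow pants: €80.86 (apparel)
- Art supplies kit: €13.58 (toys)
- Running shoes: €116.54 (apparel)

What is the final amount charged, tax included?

Umbrella €23.90: all other tangible goods → 5.5% + 2.25% district = 7.75% → €1.85225
Snow pants €80.86: apparel → 0% + 2% district = 2% → €1.6172
Art supplies kit €13.58: toys → 6.25% + 2.75% district = 9% → €1.2222
Running shoes €116.54: apparel → 0% + 2% district = 2% → €2.3308
Subtotal = €234.88; unrounded tax = €7.02245 → €7.02; total due = €241.90

€241.90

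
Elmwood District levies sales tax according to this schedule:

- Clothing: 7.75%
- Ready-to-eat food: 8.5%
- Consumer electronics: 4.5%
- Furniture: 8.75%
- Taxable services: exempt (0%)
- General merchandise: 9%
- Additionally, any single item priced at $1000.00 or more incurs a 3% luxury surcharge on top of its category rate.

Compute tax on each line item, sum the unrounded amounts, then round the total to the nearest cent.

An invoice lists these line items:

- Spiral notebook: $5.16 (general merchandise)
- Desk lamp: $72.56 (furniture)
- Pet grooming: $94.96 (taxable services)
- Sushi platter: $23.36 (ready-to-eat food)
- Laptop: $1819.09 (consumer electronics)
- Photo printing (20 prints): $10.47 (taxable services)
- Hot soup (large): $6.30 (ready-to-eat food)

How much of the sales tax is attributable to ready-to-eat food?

Sushi platter $23.36: ready-to-eat food → 8.5% → $1.9856
Hot soup (large) $6.30: ready-to-eat food → 8.5% → $0.5355
Tax on ready-to-eat food: unrounded sum = $2.5211 → $2.52

$2.52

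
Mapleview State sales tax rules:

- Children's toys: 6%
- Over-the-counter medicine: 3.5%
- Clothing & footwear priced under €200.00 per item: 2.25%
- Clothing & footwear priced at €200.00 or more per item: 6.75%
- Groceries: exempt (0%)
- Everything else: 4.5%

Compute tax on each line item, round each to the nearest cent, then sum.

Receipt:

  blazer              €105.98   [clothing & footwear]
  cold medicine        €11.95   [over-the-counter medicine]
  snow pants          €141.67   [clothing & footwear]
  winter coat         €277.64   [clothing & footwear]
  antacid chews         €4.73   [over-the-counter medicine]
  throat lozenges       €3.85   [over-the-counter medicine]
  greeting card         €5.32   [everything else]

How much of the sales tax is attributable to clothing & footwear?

Blazer €105.98: clothing & footwear, under €200.00 → 2.25% → €2.38
Snow pants €141.67: clothing & footwear, under €200.00 → 2.25% → €3.19
Winter coat €277.64: clothing & footwear, €200.00 or more → 6.75% → €18.74
Tax on clothing & footwear = €2.38 + €3.19 + €18.74 = €24.31

€24.31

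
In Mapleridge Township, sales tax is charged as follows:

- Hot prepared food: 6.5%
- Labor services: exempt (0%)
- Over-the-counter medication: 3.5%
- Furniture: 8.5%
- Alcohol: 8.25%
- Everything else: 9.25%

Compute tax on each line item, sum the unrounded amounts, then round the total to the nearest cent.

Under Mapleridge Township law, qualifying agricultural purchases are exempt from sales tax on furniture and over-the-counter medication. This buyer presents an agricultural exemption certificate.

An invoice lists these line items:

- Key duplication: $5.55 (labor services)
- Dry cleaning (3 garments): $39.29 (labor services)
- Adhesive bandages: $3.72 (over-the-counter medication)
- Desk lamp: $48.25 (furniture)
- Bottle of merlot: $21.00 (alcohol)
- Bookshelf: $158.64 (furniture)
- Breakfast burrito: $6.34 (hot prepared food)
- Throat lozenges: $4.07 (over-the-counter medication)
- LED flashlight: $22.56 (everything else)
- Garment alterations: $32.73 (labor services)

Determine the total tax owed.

$4.23

Key duplication $5.55: labor services → 0% → $0.00
Dry cleaning (3 garments) $39.29: labor services → 0% → $0.00
Adhesive bandages $3.72: over-the-counter medication, buyer-exempt → 0% → $0.00
Desk lamp $48.25: furniture, buyer-exempt → 0% → $0.00
Bottle of merlot $21.00: alcohol → 8.25% → $1.7325
Bookshelf $158.64: furniture, buyer-exempt → 0% → $0.00
Breakfast burrito $6.34: hot prepared food → 6.5% → $0.4121
Throat lozenges $4.07: over-the-counter medication, buyer-exempt → 0% → $0.00
LED flashlight $22.56: everything else → 9.25% → $2.0868
Garment alterations $32.73: labor services → 0% → $0.00
Unrounded tax sum = $4.2314 → $4.23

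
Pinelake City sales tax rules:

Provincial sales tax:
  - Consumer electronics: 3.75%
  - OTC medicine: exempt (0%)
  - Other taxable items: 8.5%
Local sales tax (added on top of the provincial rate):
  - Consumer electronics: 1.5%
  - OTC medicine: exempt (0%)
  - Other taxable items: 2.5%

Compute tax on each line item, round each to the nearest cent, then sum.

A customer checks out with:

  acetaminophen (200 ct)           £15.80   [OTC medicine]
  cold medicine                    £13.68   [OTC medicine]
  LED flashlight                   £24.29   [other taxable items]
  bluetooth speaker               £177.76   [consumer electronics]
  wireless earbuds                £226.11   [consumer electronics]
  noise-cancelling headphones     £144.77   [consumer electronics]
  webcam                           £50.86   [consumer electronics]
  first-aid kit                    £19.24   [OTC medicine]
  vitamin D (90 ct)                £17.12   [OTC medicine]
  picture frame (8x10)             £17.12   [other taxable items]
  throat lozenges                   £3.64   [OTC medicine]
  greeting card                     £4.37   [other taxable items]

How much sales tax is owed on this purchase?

£36.50

Acetaminophen (200 ct) £15.80: OTC medicine → 0% + 0% local = 0% → £0.00
Cold medicine £13.68: OTC medicine → 0% + 0% local = 0% → £0.00
LED flashlight £24.29: other taxable items → 8.5% + 2.5% local = 11% → £2.67
Bluetooth speaker £177.76: consumer electronics → 3.75% + 1.5% local = 5.25% → £9.33
Wireless earbuds £226.11: consumer electronics → 3.75% + 1.5% local = 5.25% → £11.87
Noise-cancelling headphones £144.77: consumer electronics → 3.75% + 1.5% local = 5.25% → £7.60
Webcam £50.86: consumer electronics → 3.75% + 1.5% local = 5.25% → £2.67
First-aid kit £19.24: OTC medicine → 0% + 0% local = 0% → £0.00
Vitamin D (90 ct) £17.12: OTC medicine → 0% + 0% local = 0% → £0.00
Picture frame (8x10) £17.12: other taxable items → 8.5% + 2.5% local = 11% → £1.88
Throat lozenges £3.64: OTC medicine → 0% + 0% local = 0% → £0.00
Greeting card £4.37: other taxable items → 8.5% + 2.5% local = 11% → £0.48
Total tax = £2.67 + £9.33 + £11.87 + £7.60 + £2.67 + £1.88 + £0.48 = £36.50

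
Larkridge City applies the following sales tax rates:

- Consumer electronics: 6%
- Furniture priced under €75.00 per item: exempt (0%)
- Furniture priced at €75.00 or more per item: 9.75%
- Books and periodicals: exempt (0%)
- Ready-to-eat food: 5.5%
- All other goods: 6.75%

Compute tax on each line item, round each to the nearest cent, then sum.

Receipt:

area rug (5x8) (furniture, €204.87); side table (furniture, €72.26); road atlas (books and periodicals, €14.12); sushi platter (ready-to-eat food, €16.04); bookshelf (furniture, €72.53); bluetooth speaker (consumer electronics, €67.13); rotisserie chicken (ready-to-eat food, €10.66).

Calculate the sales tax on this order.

€25.47

Area rug (5x8) €204.87: furniture, €75.00 or more → 9.75% → €19.97
Side table €72.26: furniture, under €75.00 → 0% → €0.00
Road atlas €14.12: books and periodicals → 0% → €0.00
Sushi platter €16.04: ready-to-eat food → 5.5% → €0.88
Bookshelf €72.53: furniture, under €75.00 → 0% → €0.00
Bluetooth speaker €67.13: consumer electronics → 6% → €4.03
Rotisserie chicken €10.66: ready-to-eat food → 5.5% → €0.59
Total tax = €19.97 + €0.88 + €4.03 + €0.59 = €25.47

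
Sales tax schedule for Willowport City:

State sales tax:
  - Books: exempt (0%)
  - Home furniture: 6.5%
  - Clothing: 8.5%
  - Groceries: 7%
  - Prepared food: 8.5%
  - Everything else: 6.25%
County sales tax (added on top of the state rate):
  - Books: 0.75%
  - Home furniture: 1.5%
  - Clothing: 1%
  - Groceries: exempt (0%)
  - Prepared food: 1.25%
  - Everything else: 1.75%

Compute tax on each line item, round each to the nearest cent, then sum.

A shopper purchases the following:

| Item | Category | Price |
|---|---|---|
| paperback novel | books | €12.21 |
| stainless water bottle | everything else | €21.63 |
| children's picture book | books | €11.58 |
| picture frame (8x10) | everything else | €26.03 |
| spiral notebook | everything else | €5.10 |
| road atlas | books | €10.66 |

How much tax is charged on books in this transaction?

Paperback novel €12.21: books → 0% + 0.75% county = 0.75% → €0.09
Children's picture book €11.58: books → 0% + 0.75% county = 0.75% → €0.09
Road atlas €10.66: books → 0% + 0.75% county = 0.75% → €0.08
Tax on books = €0.09 + €0.09 + €0.08 = €0.26

€0.26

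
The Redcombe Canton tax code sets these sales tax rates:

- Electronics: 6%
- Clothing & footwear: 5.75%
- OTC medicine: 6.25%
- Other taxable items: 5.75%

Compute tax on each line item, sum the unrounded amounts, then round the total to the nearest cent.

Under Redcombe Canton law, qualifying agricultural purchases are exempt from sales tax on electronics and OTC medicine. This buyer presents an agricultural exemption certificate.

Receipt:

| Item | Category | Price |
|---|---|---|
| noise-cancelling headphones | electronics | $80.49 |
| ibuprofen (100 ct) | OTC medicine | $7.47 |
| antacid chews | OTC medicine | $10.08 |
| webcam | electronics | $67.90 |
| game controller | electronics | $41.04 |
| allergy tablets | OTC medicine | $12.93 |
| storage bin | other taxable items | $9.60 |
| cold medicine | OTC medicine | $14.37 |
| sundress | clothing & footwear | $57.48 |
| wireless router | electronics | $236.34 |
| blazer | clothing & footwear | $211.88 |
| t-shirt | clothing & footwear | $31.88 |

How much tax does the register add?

$17.87

Noise-cancelling headphones $80.49: electronics, buyer-exempt → 0% → $0.00
Ibuprofen (100 ct) $7.47: OTC medicine, buyer-exempt → 0% → $0.00
Antacid chews $10.08: OTC medicine, buyer-exempt → 0% → $0.00
Webcam $67.90: electronics, buyer-exempt → 0% → $0.00
Game controller $41.04: electronics, buyer-exempt → 0% → $0.00
Allergy tablets $12.93: OTC medicine, buyer-exempt → 0% → $0.00
Storage bin $9.60: other taxable items → 5.75% → $0.552
Cold medicine $14.37: OTC medicine, buyer-exempt → 0% → $0.00
Sundress $57.48: clothing & footwear → 5.75% → $3.3051
Wireless router $236.34: electronics, buyer-exempt → 0% → $0.00
Blazer $211.88: clothing & footwear → 5.75% → $12.1831
T-shirt $31.88: clothing & footwear → 5.75% → $1.8331
Unrounded tax sum = $17.8733 → $17.87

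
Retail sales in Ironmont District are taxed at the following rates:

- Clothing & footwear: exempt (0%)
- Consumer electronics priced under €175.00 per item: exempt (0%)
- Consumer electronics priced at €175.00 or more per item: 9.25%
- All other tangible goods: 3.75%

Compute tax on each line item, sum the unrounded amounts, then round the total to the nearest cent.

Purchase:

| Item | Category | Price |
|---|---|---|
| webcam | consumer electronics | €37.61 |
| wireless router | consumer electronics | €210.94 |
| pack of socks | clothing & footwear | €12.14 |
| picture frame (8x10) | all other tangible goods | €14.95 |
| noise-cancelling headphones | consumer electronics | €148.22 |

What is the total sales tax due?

€20.07

Webcam €37.61: consumer electronics, under €175.00 → 0% → €0.00
Wireless router €210.94: consumer electronics, €175.00 or more → 9.25% → €19.51195
Pack of socks €12.14: clothing & footwear → 0% → €0.00
Picture frame (8x10) €14.95: all other tangible goods → 3.75% → €0.560625
Noise-cancelling headphones €148.22: consumer electronics, under €175.00 → 0% → €0.00
Unrounded tax sum = €20.072575 → €20.07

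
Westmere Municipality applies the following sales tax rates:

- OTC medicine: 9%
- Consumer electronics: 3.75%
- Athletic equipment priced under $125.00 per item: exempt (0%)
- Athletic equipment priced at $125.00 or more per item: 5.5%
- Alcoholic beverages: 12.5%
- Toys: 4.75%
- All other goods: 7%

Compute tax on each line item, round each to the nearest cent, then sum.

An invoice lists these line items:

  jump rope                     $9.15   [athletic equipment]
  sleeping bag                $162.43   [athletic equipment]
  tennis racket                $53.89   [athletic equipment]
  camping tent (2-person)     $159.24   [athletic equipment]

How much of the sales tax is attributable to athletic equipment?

Jump rope $9.15: athletic equipment, under $125.00 → 0% → $0.00
Sleeping bag $162.43: athletic equipment, $125.00 or more → 5.5% → $8.93
Tennis racket $53.89: athletic equipment, under $125.00 → 0% → $0.00
Camping tent (2-person) $159.24: athletic equipment, $125.00 or more → 5.5% → $8.76
Tax on athletic equipment = $0.00 + $8.93 + $0.00 + $8.76 = $17.69

$17.69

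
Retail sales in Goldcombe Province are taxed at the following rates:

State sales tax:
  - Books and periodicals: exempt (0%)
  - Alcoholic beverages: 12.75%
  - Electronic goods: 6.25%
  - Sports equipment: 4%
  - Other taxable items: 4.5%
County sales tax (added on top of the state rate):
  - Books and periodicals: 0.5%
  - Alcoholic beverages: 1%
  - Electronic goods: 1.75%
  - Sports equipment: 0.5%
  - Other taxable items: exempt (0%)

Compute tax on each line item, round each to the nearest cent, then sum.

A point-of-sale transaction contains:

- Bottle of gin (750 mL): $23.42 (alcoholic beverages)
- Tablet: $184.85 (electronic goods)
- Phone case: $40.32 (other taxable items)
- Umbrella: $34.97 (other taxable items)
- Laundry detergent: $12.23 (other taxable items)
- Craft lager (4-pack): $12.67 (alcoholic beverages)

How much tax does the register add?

Bottle of gin (750 mL) $23.42: alcoholic beverages → 12.75% + 1% county = 13.75% → $3.22
Tablet $184.85: electronic goods → 6.25% + 1.75% county = 8% → $14.79
Phone case $40.32: other taxable items → 4.5% + 0% county = 4.5% → $1.81
Umbrella $34.97: other taxable items → 4.5% + 0% county = 4.5% → $1.57
Laundry detergent $12.23: other taxable items → 4.5% + 0% county = 4.5% → $0.55
Craft lager (4-pack) $12.67: alcoholic beverages → 12.75% + 1% county = 13.75% → $1.74
Total tax = $3.22 + $14.79 + $1.81 + $1.57 + $0.55 + $1.74 = $23.68

$23.68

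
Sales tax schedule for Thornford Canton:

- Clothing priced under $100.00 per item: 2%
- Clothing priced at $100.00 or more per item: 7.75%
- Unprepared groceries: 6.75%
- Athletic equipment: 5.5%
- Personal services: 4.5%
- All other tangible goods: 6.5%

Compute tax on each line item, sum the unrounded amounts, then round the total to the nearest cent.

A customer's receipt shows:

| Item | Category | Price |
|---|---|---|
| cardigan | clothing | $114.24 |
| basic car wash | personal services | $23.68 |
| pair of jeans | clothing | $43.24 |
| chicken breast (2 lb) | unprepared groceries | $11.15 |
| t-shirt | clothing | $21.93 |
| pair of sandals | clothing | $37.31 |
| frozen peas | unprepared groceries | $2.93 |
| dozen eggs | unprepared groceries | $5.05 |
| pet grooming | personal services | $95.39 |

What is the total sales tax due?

$17.55

Cardigan $114.24: clothing, $100.00 or more → 7.75% → $8.8536
Basic car wash $23.68: personal services → 4.5% → $1.0656
Pair of jeans $43.24: clothing, under $100.00 → 2% → $0.8648
Chicken breast (2 lb) $11.15: unprepared groceries → 6.75% → $0.752625
T-shirt $21.93: clothing, under $100.00 → 2% → $0.4386
Pair of sandals $37.31: clothing, under $100.00 → 2% → $0.7462
Frozen peas $2.93: unprepared groceries → 6.75% → $0.197775
Dozen eggs $5.05: unprepared groceries → 6.75% → $0.340875
Pet grooming $95.39: personal services → 4.5% → $4.29255
Unrounded tax sum = $17.552625 → $17.55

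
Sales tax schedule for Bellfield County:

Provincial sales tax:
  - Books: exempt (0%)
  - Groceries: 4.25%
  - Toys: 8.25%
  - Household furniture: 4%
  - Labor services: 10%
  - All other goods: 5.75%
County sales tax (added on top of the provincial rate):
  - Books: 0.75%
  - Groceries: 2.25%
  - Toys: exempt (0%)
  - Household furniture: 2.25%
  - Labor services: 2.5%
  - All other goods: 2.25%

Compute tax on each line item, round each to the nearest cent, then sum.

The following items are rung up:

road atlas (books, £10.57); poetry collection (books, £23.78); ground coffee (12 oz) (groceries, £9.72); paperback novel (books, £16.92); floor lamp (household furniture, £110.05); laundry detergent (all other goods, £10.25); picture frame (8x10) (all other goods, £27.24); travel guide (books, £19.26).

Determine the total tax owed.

£11.04

Road atlas £10.57: books → 0% + 0.75% county = 0.75% → £0.08
Poetry collection £23.78: books → 0% + 0.75% county = 0.75% → £0.18
Ground coffee (12 oz) £9.72: groceries → 4.25% + 2.25% county = 6.5% → £0.63
Paperback novel £16.92: books → 0% + 0.75% county = 0.75% → £0.13
Floor lamp £110.05: household furniture → 4% + 2.25% county = 6.25% → £6.88
Laundry detergent £10.25: all other goods → 5.75% + 2.25% county = 8% → £0.82
Picture frame (8x10) £27.24: all other goods → 5.75% + 2.25% county = 8% → £2.18
Travel guide £19.26: books → 0% + 0.75% county = 0.75% → £0.14
Total tax = £0.08 + £0.18 + £0.63 + £0.13 + £6.88 + £0.82 + £2.18 + £0.14 = £11.04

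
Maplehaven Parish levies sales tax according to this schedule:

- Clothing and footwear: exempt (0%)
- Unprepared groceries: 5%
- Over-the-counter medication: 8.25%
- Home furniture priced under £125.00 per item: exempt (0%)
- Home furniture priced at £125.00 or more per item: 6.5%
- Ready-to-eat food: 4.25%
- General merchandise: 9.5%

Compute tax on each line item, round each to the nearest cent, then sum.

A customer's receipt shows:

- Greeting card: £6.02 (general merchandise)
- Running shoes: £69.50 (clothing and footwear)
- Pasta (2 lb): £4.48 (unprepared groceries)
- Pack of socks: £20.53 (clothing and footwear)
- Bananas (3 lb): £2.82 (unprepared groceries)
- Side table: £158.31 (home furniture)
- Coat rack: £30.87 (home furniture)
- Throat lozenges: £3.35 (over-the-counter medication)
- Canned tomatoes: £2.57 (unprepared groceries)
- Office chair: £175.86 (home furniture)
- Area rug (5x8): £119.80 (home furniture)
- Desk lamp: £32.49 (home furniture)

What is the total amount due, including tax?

Greeting card £6.02: general merchandise → 9.5% → £0.57
Running shoes £69.50: clothing and footwear → 0% → £0.00
Pasta (2 lb) £4.48: unprepared groceries → 5% → £0.22
Pack of socks £20.53: clothing and footwear → 0% → £0.00
Bananas (3 lb) £2.82: unprepared groceries → 5% → £0.14
Side table £158.31: home furniture, £125.00 or more → 6.5% → £10.29
Coat rack £30.87: home furniture, under £125.00 → 0% → £0.00
Throat lozenges £3.35: over-the-counter medication → 8.25% → £0.28
Canned tomatoes £2.57: unprepared groceries → 5% → £0.13
Office chair £175.86: home furniture, £125.00 or more → 6.5% → £11.43
Area rug (5x8) £119.80: home furniture, under £125.00 → 0% → £0.00
Desk lamp £32.49: home furniture, under £125.00 → 0% → £0.00
Subtotal = £626.60; tax = £23.06; total due = £649.66

£649.66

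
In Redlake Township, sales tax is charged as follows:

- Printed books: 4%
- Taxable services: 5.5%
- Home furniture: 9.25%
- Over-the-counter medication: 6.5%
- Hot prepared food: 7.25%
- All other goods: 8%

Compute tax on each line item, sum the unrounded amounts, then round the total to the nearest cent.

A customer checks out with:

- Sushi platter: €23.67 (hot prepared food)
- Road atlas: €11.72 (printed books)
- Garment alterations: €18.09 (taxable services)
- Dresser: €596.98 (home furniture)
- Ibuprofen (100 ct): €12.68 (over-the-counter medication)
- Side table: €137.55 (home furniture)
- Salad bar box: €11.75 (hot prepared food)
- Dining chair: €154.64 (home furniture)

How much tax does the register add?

€87.10

Sushi platter €23.67: hot prepared food → 7.25% → €1.716075
Road atlas €11.72: printed books → 4% → €0.4688
Garment alterations €18.09: taxable services → 5.5% → €0.99495
Dresser €596.98: home furniture → 9.25% → €55.22065
Ibuprofen (100 ct) €12.68: over-the-counter medication → 6.5% → €0.8242
Side table €137.55: home furniture → 9.25% → €12.723375
Salad bar box €11.75: hot prepared food → 7.25% → €0.851875
Dining chair €154.64: home furniture → 9.25% → €14.3042
Unrounded tax sum = €87.104125 → €87.10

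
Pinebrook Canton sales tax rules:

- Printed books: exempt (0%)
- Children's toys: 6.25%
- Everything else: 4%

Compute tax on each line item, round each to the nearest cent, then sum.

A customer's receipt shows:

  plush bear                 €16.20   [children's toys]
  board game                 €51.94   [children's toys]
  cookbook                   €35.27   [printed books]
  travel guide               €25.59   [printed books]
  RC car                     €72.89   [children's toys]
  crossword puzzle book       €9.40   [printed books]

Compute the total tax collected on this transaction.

€8.82

Plush bear €16.20: children's toys → 6.25% → €1.01
Board game €51.94: children's toys → 6.25% → €3.25
Cookbook €35.27: printed books → 0% → €0.00
Travel guide €25.59: printed books → 0% → €0.00
RC car €72.89: children's toys → 6.25% → €4.56
Crossword puzzle book €9.40: printed books → 0% → €0.00
Total tax = €1.01 + €3.25 + €4.56 = €8.82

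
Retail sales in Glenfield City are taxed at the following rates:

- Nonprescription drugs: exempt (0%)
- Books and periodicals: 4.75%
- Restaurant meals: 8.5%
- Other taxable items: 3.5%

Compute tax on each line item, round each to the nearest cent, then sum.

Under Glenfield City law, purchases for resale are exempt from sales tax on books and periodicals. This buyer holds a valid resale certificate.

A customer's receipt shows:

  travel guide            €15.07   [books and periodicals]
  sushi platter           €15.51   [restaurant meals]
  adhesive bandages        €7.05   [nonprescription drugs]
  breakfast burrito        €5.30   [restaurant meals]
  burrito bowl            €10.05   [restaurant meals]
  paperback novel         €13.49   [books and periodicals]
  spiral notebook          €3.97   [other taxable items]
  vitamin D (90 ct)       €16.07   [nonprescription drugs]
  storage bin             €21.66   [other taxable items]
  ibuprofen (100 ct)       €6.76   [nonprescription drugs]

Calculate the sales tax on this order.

€3.52

Travel guide €15.07: books and periodicals, buyer-exempt → 0% → €0.00
Sushi platter €15.51: restaurant meals → 8.5% → €1.32
Adhesive bandages €7.05: nonprescription drugs → 0% → €0.00
Breakfast burrito €5.30: restaurant meals → 8.5% → €0.45
Burrito bowl €10.05: restaurant meals → 8.5% → €0.85
Paperback novel €13.49: books and periodicals, buyer-exempt → 0% → €0.00
Spiral notebook €3.97: other taxable items → 3.5% → €0.14
Vitamin D (90 ct) €16.07: nonprescription drugs → 0% → €0.00
Storage bin €21.66: other taxable items → 3.5% → €0.76
Ibuprofen (100 ct) €6.76: nonprescription drugs → 0% → €0.00
Total tax = €1.32 + €0.45 + €0.85 + €0.14 + €0.76 = €3.52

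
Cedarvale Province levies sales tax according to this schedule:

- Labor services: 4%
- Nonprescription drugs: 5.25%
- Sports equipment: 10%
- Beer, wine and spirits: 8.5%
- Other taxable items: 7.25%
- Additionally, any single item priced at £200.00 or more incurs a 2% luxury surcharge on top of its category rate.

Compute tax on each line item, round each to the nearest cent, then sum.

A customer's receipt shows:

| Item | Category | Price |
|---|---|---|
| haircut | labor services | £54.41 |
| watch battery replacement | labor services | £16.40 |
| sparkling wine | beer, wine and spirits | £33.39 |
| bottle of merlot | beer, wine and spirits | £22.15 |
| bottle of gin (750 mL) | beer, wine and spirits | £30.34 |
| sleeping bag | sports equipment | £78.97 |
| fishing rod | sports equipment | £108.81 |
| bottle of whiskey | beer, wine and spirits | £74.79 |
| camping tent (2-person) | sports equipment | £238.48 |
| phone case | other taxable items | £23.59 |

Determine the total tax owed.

Haircut £54.41: labor services → 4% → £2.18
Watch battery replacement £16.40: labor services → 4% → £0.66
Sparkling wine £33.39: beer, wine and spirits → 8.5% → £2.84
Bottle of merlot £22.15: beer, wine and spirits → 8.5% → £1.88
Bottle of gin (750 mL) £30.34: beer, wine and spirits → 8.5% → £2.58
Sleeping bag £78.97: sports equipment → 10% → £7.90
Fishing rod £108.81: sports equipment → 10% → £10.88
Bottle of whiskey £74.79: beer, wine and spirits → 8.5% → £6.36
Camping tent (2-person) £238.48: sports equipment → 10% + 2% surcharge = 12% → £28.62
Phone case £23.59: other taxable items → 7.25% → £1.71
Total tax = £2.18 + £0.66 + £2.84 + £1.88 + £2.58 + £7.90 + £10.88 + £6.36 + £28.62 + £1.71 = £65.61

£65.61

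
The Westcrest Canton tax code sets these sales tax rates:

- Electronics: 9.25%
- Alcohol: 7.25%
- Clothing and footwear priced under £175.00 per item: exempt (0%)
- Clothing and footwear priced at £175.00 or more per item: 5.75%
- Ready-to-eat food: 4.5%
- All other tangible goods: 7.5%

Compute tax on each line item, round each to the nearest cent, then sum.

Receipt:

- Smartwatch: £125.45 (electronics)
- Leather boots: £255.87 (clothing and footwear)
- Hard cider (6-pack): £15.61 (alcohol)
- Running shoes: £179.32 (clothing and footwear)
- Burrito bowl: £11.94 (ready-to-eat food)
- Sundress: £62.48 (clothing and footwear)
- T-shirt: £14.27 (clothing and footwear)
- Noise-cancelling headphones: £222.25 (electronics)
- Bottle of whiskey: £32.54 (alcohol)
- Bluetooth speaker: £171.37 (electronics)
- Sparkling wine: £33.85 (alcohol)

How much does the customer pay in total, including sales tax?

Smartwatch £125.45: electronics → 9.25% → £11.60
Leather boots £255.87: clothing and footwear, £175.00 or more → 5.75% → £14.71
Hard cider (6-pack) £15.61: alcohol → 7.25% → £1.13
Running shoes £179.32: clothing and footwear, £175.00 or more → 5.75% → £10.31
Burrito bowl £11.94: ready-to-eat food → 4.5% → £0.54
Sundress £62.48: clothing and footwear, under £175.00 → 0% → £0.00
T-shirt £14.27: clothing and footwear, under £175.00 → 0% → £0.00
Noise-cancelling headphones £222.25: electronics → 9.25% → £20.56
Bottle of whiskey £32.54: alcohol → 7.25% → £2.36
Bluetooth speaker £171.37: electronics → 9.25% → £15.85
Sparkling wine £33.85: alcohol → 7.25% → £2.45
Subtotal = £1124.95; tax = £79.51; total due = £1204.46

£1204.46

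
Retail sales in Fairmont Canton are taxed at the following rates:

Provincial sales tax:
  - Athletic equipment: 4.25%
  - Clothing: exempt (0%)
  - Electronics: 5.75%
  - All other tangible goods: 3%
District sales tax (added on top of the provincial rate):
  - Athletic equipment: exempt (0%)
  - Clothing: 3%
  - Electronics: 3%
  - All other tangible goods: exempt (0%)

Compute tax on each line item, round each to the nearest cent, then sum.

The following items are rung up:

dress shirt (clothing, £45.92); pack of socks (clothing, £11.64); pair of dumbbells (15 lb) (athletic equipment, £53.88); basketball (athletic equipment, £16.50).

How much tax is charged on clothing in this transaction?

£1.73

Dress shirt £45.92: clothing → 0% + 3% district = 3% → £1.38
Pack of socks £11.64: clothing → 0% + 3% district = 3% → £0.35
Tax on clothing = £1.38 + £0.35 = £1.73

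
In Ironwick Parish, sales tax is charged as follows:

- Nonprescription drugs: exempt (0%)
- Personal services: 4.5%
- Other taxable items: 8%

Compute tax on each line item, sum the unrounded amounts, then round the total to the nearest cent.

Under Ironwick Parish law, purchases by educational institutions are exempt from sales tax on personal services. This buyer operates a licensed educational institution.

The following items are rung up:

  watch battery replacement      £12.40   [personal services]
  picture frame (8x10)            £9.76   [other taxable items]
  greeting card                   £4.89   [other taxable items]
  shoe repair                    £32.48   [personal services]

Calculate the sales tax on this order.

Watch battery replacement £12.40: personal services, buyer-exempt → 0% → £0.00
Picture frame (8x10) £9.76: other taxable items → 8% → £0.7808
Greeting card £4.89: other taxable items → 8% → £0.3912
Shoe repair £32.48: personal services, buyer-exempt → 0% → £0.00
Unrounded tax sum = £1.172 → £1.17

£1.17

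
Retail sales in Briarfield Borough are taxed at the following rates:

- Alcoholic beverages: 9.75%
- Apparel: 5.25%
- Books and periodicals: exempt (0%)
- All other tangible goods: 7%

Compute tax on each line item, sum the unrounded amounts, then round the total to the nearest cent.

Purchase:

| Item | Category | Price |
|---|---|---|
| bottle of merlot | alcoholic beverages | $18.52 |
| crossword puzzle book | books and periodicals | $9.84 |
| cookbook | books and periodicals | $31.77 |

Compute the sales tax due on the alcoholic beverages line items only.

$1.81

Bottle of merlot $18.52: alcoholic beverages → 9.75% → $1.8057
Tax on alcoholic beverages: unrounded sum = $1.8057 → $1.81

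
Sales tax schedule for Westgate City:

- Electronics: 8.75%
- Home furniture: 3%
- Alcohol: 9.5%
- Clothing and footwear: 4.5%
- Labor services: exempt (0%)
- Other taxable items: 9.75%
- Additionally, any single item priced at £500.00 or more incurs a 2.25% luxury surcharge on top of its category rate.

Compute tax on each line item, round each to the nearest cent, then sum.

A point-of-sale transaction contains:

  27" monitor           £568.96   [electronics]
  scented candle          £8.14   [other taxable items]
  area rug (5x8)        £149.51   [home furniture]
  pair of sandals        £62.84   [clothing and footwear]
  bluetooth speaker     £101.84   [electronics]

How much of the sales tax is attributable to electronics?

£71.50

27" monitor £568.96: electronics → 8.75% + 2.25% surcharge = 11% → £62.59
Bluetooth speaker £101.84: electronics → 8.75% → £8.91
Tax on electronics = £62.59 + £8.91 = £71.50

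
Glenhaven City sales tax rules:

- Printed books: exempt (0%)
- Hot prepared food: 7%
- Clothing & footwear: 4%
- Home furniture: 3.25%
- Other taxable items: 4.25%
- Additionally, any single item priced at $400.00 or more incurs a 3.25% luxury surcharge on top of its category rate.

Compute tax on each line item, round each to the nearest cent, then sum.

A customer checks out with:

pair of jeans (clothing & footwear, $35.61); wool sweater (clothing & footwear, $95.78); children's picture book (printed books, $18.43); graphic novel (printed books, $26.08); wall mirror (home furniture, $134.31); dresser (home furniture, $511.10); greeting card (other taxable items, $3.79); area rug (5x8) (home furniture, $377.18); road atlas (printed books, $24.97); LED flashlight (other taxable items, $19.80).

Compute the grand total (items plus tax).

$1303.15

Pair of jeans $35.61: clothing & footwear → 4% → $1.42
Wool sweater $95.78: clothing & footwear → 4% → $3.83
Children's picture book $18.43: printed books → 0% → $0.00
Graphic novel $26.08: printed books → 0% → $0.00
Wall mirror $134.31: home furniture → 3.25% → $4.37
Dresser $511.10: home furniture → 3.25% + 3.25% surcharge = 6.5% → $33.22
Greeting card $3.79: other taxable items → 4.25% → $0.16
Area rug (5x8) $377.18: home furniture → 3.25% → $12.26
Road atlas $24.97: printed books → 0% → $0.00
LED flashlight $19.80: other taxable items → 4.25% → $0.84
Subtotal = $1247.05; tax = $56.10; total due = $1303.15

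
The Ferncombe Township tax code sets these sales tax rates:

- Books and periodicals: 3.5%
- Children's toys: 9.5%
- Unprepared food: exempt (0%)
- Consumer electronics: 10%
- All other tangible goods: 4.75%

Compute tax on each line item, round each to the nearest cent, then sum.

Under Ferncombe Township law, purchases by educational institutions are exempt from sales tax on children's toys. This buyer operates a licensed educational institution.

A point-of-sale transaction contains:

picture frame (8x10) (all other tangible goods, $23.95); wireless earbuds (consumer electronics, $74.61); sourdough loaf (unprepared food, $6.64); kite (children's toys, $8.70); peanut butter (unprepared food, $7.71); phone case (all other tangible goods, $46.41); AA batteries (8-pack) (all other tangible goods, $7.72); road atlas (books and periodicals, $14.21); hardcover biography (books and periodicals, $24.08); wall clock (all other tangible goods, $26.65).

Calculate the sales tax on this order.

Picture frame (8x10) $23.95: all other tangible goods → 4.75% → $1.14
Wireless earbuds $74.61: consumer electronics → 10% → $7.46
Sourdough loaf $6.64: unprepared food → 0% → $0.00
Kite $8.70: children's toys, buyer-exempt → 0% → $0.00
Peanut butter $7.71: unprepared food → 0% → $0.00
Phone case $46.41: all other tangible goods → 4.75% → $2.20
AA batteries (8-pack) $7.72: all other tangible goods → 4.75% → $0.37
Road atlas $14.21: books and periodicals → 3.5% → $0.50
Hardcover biography $24.08: books and periodicals → 3.5% → $0.84
Wall clock $26.65: all other tangible goods → 4.75% → $1.27
Total tax = $1.14 + $7.46 + $2.20 + $0.37 + $0.50 + $0.84 + $1.27 = $13.78

$13.78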